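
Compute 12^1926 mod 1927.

12^1 ≡ 12 (mod 1927)
12^2 ≡ 12^2 = 144 ≡ 144 (mod 1927)
12^4 ≡ 144^2 = 20736 ≡ 1466 (mod 1927)
12^8 ≡ 1466^2 = 2149156 ≡ 551 (mod 1927)
12^16 ≡ 551^2 = 303601 ≡ 1062 (mod 1927)
12^32 ≡ 1062^2 = 1127844 ≡ 549 (mod 1927)
12^64 ≡ 549^2 = 301401 ≡ 789 (mod 1927)
12^128 ≡ 789^2 = 622521 ≡ 100 (mod 1927)
12^256 ≡ 100^2 = 10000 ≡ 365 (mod 1927)
12^512 ≡ 365^2 = 133225 ≡ 262 (mod 1927)
12^1024 ≡ 262^2 = 68644 ≡ 1199 (mod 1927)
1926 = 1024 + 512 + 256 + 128 + 4 + 2 in binary powers of 2.
So 12^1926 ≡ 1199 · 262 · 365 · 100 · 1466 · 144 ≡ 1840 (mod 1927).
Since 1840 ≠ 1, base 12 is a Fermat witness: 1927 is composite.

1840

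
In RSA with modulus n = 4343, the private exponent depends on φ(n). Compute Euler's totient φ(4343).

4200

Factor: 4343 = 43 · 101.
φ(4343) = (43−1) · (101−1) = 42 · 100 = 4200.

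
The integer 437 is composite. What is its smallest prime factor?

19

437 is odd.
Digit sum 14, not divisible by 3.
Ends in 7: not divisible by 5.
7: 437 = 7·62 + 3
11: 437 = 11·39 + 8
13: 437 = 13·33 + 8
17: 437 = 17·25 + 12
19: 437 = 19·23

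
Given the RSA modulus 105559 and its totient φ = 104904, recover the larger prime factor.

373

φ(n) = (p−1)(q−1) = n − (p+q) + 1, so p + q = 105559 − 104904 + 1 = 656.
p and q are the roots of t² − 656t + 105559 = 0.
Discriminant: 656² − 4·105559 = 430336 − 422236 = 8100; √8100 = 90.
q = (656 − 90)/2 = 283, p = (656 + 90)/2 = 373.
Check: 283 · 373 = 105559.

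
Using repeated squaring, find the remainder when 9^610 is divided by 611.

9^1 ≡ 9 (mod 611)
9^2 ≡ 9^2 = 81 ≡ 81 (mod 611)
9^4 ≡ 81^2 = 6561 ≡ 451 (mod 611)
9^8 ≡ 451^2 = 203401 ≡ 549 (mod 611)
9^16 ≡ 549^2 = 301401 ≡ 178 (mod 611)
9^32 ≡ 178^2 = 31684 ≡ 523 (mod 611)
9^64 ≡ 523^2 = 273529 ≡ 412 (mod 611)
9^128 ≡ 412^2 = 169744 ≡ 497 (mod 611)
9^256 ≡ 497^2 = 247009 ≡ 165 (mod 611)
9^512 ≡ 165^2 = 27225 ≡ 341 (mod 611)
610 = 512 + 64 + 32 + 2 in binary powers of 2.
So 9^610 ≡ 341 · 412 · 523 · 81 ≡ 191 (mod 611).
Since 191 ≠ 1, base 9 is a Fermat witness: 611 is composite.

191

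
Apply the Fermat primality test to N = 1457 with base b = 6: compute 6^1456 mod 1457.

521

6^1 ≡ 6 (mod 1457)
6^2 ≡ 6^2 = 36 ≡ 36 (mod 1457)
6^4 ≡ 36^2 = 1296 ≡ 1296 (mod 1457)
6^8 ≡ 1296^2 = 1679616 ≡ 1152 (mod 1457)
6^16 ≡ 1152^2 = 1327104 ≡ 1234 (mod 1457)
6^32 ≡ 1234^2 = 1522756 ≡ 191 (mod 1457)
6^64 ≡ 191^2 = 36481 ≡ 56 (mod 1457)
6^128 ≡ 56^2 = 3136 ≡ 222 (mod 1457)
6^256 ≡ 222^2 = 49284 ≡ 1203 (mod 1457)
6^512 ≡ 1203^2 = 1447209 ≡ 408 (mod 1457)
6^1024 ≡ 408^2 = 166464 ≡ 366 (mod 1457)
1456 = 1024 + 256 + 128 + 32 + 16 in binary powers of 2.
So 6^1456 ≡ 366 · 1203 · 222 · 191 · 1234 ≡ 521 (mod 1457).
Since 521 ≠ 1, base 6 is a Fermat witness: 1457 is composite.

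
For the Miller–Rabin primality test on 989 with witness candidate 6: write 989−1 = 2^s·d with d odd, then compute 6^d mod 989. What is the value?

393

989 − 1 = 988 = 2^2 · 247, so d = 247.
6^1 ≡ 6 (mod 989)
6^2 ≡ 6^2 = 36 ≡ 36 (mod 989)
6^4 ≡ 36^2 = 1296 ≡ 307 (mod 989)
6^8 ≡ 307^2 = 94249 ≡ 294 (mod 989)
6^16 ≡ 294^2 = 86436 ≡ 393 (mod 989)
6^32 ≡ 393^2 = 154449 ≡ 165 (mod 989)
6^64 ≡ 165^2 = 27225 ≡ 522 (mod 989)
6^128 ≡ 522^2 = 272484 ≡ 509 (mod 989)
247 = 128 + 64 + 32 + 16 + 4 + 2 + 1 in binary powers of 2.
So 6^247 ≡ 509 · 522 · 165 · 393 · 307 · 36 · 6 ≡ 393 (mod 989).
Squaring chain: 393 → 165; never reaches −1, so base 6 is a Miller–Rabin witness that 989 is composite.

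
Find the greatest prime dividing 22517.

22517 = 11 · 2047
2047 = 23 · 89
89 is prime.
So 22517 = 11 · 23 · 89; the largest prime factor is 89.

89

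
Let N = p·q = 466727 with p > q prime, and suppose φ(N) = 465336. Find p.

φ(n) = (p−1)(q−1) = n − (p+q) + 1, so p + q = 466727 − 465336 + 1 = 1392.
p and q are the roots of t² − 1392t + 466727 = 0.
Discriminant: 1392² − 4·466727 = 1937664 − 1866908 = 70756; √70756 = 266.
q = (1392 − 266)/2 = 563, p = (1392 + 266)/2 = 829.
Check: 563 · 829 = 466727.

829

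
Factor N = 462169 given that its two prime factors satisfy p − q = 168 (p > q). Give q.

Since p = q + 168, we have 462169 = q(q + 168), so q² + 168q − 462169 = 0.
Discriminant: 168² + 4·462169 = 28224 + 1848676 = 1876900; √1876900 = 1370.
q = (−168 + 1370)/2 = 601, and p = q + 168 = 769.
Check: 601 · 769 = 462169.

601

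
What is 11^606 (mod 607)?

1

11^1 ≡ 11 (mod 607)
11^2 ≡ 11^2 = 121 ≡ 121 (mod 607)
11^4 ≡ 121^2 = 14641 ≡ 73 (mod 607)
11^8 ≡ 73^2 = 5329 ≡ 473 (mod 607)
11^16 ≡ 473^2 = 223729 ≡ 353 (mod 607)
11^32 ≡ 353^2 = 124609 ≡ 174 (mod 607)
11^64 ≡ 174^2 = 30276 ≡ 533 (mod 607)
11^128 ≡ 533^2 = 284089 ≡ 13 (mod 607)
11^256 ≡ 13^2 = 169 ≡ 169 (mod 607)
11^512 ≡ 169^2 = 28561 ≡ 32 (mod 607)
606 = 512 + 64 + 16 + 8 + 4 + 2 in binary powers of 2.
So 11^606 ≡ 32 · 533 · 353 · 473 · 73 · 121 ≡ 1 (mod 607).
Since the result is 1, base 11 gives no evidence that 607 is composite.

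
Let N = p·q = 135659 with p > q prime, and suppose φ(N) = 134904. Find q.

293

φ(n) = (p−1)(q−1) = n − (p+q) + 1, so p + q = 135659 − 134904 + 1 = 756.
p and q are the roots of t² − 756t + 135659 = 0.
Discriminant: 756² − 4·135659 = 571536 − 542636 = 28900; √28900 = 170.
q = (756 − 170)/2 = 293, p = (756 + 170)/2 = 463.
Check: 293 · 463 = 135659.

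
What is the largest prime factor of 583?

583 = 11 · 53
53 is prime.
So 583 = 11 · 53; the largest prime factor is 53.

53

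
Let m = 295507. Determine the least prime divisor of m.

295507 is odd.
Digit sum 28, not divisible by 3.
Ends in 7: not divisible by 5.
7: 295507 = 7·42215 + 2
11: 295507 = 11·26864 + 3
13: 295507 = 13·22731 + 4
17: 295507 = 17·17382 + 13
19: 295507 = 19·15553

19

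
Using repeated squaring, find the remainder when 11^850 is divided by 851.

11^1 ≡ 11 (mod 851)
11^2 ≡ 11^2 = 121 ≡ 121 (mod 851)
11^4 ≡ 121^2 = 14641 ≡ 174 (mod 851)
11^8 ≡ 174^2 = 30276 ≡ 491 (mod 851)
11^16 ≡ 491^2 = 241081 ≡ 248 (mod 851)
11^32 ≡ 248^2 = 61504 ≡ 232 (mod 851)
11^64 ≡ 232^2 = 53824 ≡ 211 (mod 851)
11^128 ≡ 211^2 = 44521 ≡ 269 (mod 851)
11^256 ≡ 269^2 = 72361 ≡ 26 (mod 851)
11^512 ≡ 26^2 = 676 ≡ 676 (mod 851)
850 = 512 + 256 + 64 + 16 + 2 in binary powers of 2.
So 11^850 ≡ 676 · 26 · 211 · 248 · 121 ≡ 26 (mod 851).
Since 26 ≠ 1, base 11 is a Fermat witness: 851 is composite.

26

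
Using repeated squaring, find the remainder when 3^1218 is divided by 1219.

282

3^1 ≡ 3 (mod 1219)
3^2 ≡ 3^2 = 9 ≡ 9 (mod 1219)
3^4 ≡ 9^2 = 81 ≡ 81 (mod 1219)
3^8 ≡ 81^2 = 6561 ≡ 466 (mod 1219)
3^16 ≡ 466^2 = 217156 ≡ 174 (mod 1219)
3^32 ≡ 174^2 = 30276 ≡ 1020 (mod 1219)
3^64 ≡ 1020^2 = 1040400 ≡ 593 (mod 1219)
3^128 ≡ 593^2 = 351649 ≡ 577 (mod 1219)
3^256 ≡ 577^2 = 332929 ≡ 142 (mod 1219)
3^512 ≡ 142^2 = 20164 ≡ 660 (mod 1219)
3^1024 ≡ 660^2 = 435600 ≡ 417 (mod 1219)
1218 = 1024 + 128 + 64 + 2 in binary powers of 2.
So 3^1218 ≡ 417 · 577 · 593 · 9 ≡ 282 (mod 1219).
Since 282 ≠ 1, base 3 is a Fermat witness: 1219 is composite.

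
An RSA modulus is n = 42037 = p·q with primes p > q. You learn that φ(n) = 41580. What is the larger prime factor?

φ(n) = (p−1)(q−1) = n − (p+q) + 1, so p + q = 42037 − 41580 + 1 = 458.
p and q are the roots of t² − 458t + 42037 = 0.
Discriminant: 458² − 4·42037 = 209764 − 168148 = 41616; √41616 = 204.
q = (458 − 204)/2 = 127, p = (458 + 204)/2 = 331.
Check: 127 · 331 = 42037.

331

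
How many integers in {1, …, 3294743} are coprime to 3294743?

Factor: 3294743 = 109 · 167 · 181.
φ(3294743) = (109−1) · (167−1) · (181−1) = 108 · 166 · 180 = 3227040.

3227040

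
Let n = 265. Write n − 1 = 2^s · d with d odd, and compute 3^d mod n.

265 − 1 = 264 = 2^3 · 33, so d = 33.
3^1 ≡ 3 (mod 265)
3^2 ≡ 3^2 = 9 ≡ 9 (mod 265)
3^4 ≡ 9^2 = 81 ≡ 81 (mod 265)
3^8 ≡ 81^2 = 6561 ≡ 201 (mod 265)
3^16 ≡ 201^2 = 40401 ≡ 121 (mod 265)
3^32 ≡ 121^2 = 14641 ≡ 66 (mod 265)
33 = 32 + 1 in binary powers of 2.
So 3^33 ≡ 66 · 3 ≡ 198 (mod 265).
Squaring chain: 198 → 249 → 256; never reaches −1, so base 3 is a Miller–Rabin witness that 265 is composite.

198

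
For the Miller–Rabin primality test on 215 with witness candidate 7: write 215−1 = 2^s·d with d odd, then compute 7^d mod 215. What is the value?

215 − 1 = 214 = 2^1 · 107, so d = 107.
7^1 ≡ 7 (mod 215)
7^2 ≡ 7^2 = 49 ≡ 49 (mod 215)
7^4 ≡ 49^2 = 2401 ≡ 36 (mod 215)
7^8 ≡ 36^2 = 1296 ≡ 6 (mod 215)
7^16 ≡ 6^2 = 36 ≡ 36 (mod 215)
7^32 ≡ 36^2 = 1296 ≡ 6 (mod 215)
7^64 ≡ 6^2 = 36 ≡ 36 (mod 215)
107 = 64 + 32 + 8 + 2 + 1 in binary powers of 2.
So 7^107 ≡ 36 · 6 · 6 · 49 · 7 ≡ 123 (mod 215).
Squaring chain: 123; never reaches −1, so base 7 is a Miller–Rabin witness that 215 is composite.

123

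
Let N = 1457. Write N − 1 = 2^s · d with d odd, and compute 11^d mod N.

1158

1457 − 1 = 1456 = 2^4 · 91, so d = 91.
11^1 ≡ 11 (mod 1457)
11^2 ≡ 11^2 = 121 ≡ 121 (mod 1457)
11^4 ≡ 121^2 = 14641 ≡ 71 (mod 1457)
11^8 ≡ 71^2 = 5041 ≡ 670 (mod 1457)
11^16 ≡ 670^2 = 448900 ≡ 144 (mod 1457)
11^32 ≡ 144^2 = 20736 ≡ 338 (mod 1457)
11^64 ≡ 338^2 = 114244 ≡ 598 (mod 1457)
91 = 64 + 16 + 8 + 2 + 1 in binary powers of 2.
So 11^91 ≡ 598 · 144 · 670 · 121 · 11 ≡ 1158 (mod 1457).
Squaring chain: 1158 → 524 → 660 → 1414; never reaches −1, so base 11 is a Miller–Rabin witness that 1457 is composite.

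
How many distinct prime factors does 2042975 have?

5

2042975 = 5^2 · 81719
81719 = 11 · 7429
7429 = 17 · 437
437 = 19 · 23
2042975 = 5^2 · 11 · 17 · 19 · 23, which has 5 distinct prime factors.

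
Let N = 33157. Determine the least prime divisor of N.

71

33157 is odd.
Digit sum 19, not divisible by 3.
Ends in 7: not divisible by 5.
7: 33157 = 7·4736 + 5
11: 33157 = 11·3014 + 3
13: 33157 = 13·2550 + 7
17: 33157 = 17·1950 + 7
19: 33157 = 19·1745 + 2
23: 33157 = 23·1441 + 14
29: 33157 = 29·1143 + 10
31: 33157 = 31·1069 + 18
37: 33157 = 37·896 + 5
41: 33157 = 41·808 + 29
43: 33157 = 43·771 + 4
47: 33157 = 47·705 + 22
53: 33157 = 53·625 + 32
59: 33157 = 59·561 + 58
61: 33157 = 61·543 + 34
67: 33157 = 67·494 + 59
71: 33157 = 71·467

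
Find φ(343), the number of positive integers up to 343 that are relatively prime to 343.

Factor: 343 = 7^3.
φ(343) = 7^2·(7−1) = 294.

294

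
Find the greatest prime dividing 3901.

83

3901 = 47 · 83
83 is prime.
So 3901 = 47 · 83; the largest prime factor is 83.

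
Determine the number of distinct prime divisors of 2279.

2279 = 43 · 53
2279 = 43 · 53, which has 2 distinct prime factors.

2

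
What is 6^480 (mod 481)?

1

6^1 ≡ 6 (mod 481)
6^2 ≡ 6^2 = 36 ≡ 36 (mod 481)
6^4 ≡ 36^2 = 1296 ≡ 334 (mod 481)
6^8 ≡ 334^2 = 111556 ≡ 445 (mod 481)
6^16 ≡ 445^2 = 198025 ≡ 334 (mod 481)
6^32 ≡ 334^2 = 111556 ≡ 445 (mod 481)
6^64 ≡ 445^2 = 198025 ≡ 334 (mod 481)
6^128 ≡ 334^2 = 111556 ≡ 445 (mod 481)
6^256 ≡ 445^2 = 198025 ≡ 334 (mod 481)
480 = 256 + 128 + 64 + 32 in binary powers of 2.
So 6^480 ≡ 334 · 445 · 334 · 445 ≡ 1 (mod 481).
Since the result is 1, base 6 gives no evidence that 481 is composite.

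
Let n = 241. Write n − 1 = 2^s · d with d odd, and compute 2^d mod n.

241 − 1 = 240 = 2^4 · 15, so d = 15.
2^1 ≡ 2 (mod 241)
2^2 ≡ 2^2 = 4 ≡ 4 (mod 241)
2^4 ≡ 4^2 = 16 ≡ 16 (mod 241)
2^8 ≡ 16^2 = 256 ≡ 15 (mod 241)
15 = 8 + 4 + 2 + 1 in binary powers of 2.
So 2^15 ≡ 15 · 16 · 4 · 2 ≡ 233 (mod 241).
Squaring chain: 233 → 64 → 240 → 1; reaches −1, so base 2 does not prove 241 composite.

233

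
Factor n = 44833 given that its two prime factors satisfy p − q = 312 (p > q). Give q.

Since p = q + 312, we have 44833 = q(q + 312), so q² + 312q − 44833 = 0.
Discriminant: 312² + 4·44833 = 97344 + 179332 = 276676; √276676 = 526.
q = (−312 + 526)/2 = 107, and p = q + 312 = 419.
Check: 107 · 419 = 44833.

107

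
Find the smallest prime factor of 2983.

19

2983 is odd.
Digit sum 22, not divisible by 3.
Ends in 3: not divisible by 5.
7: 2983 = 7·426 + 1
11: 2983 = 11·271 + 2
13: 2983 = 13·229 + 6
17: 2983 = 17·175 + 8
19: 2983 = 19·157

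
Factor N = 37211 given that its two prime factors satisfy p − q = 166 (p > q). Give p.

Since p = q + 166, we have 37211 = q(q + 166), so q² + 166q − 37211 = 0.
Discriminant: 166² + 4·37211 = 27556 + 148844 = 176400; √176400 = 420.
q = (−166 + 420)/2 = 127, and p = q + 166 = 293.
Check: 127 · 293 = 37211.

293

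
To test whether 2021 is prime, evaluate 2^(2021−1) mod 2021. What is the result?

2^1 ≡ 2 (mod 2021)
2^2 ≡ 2^2 = 4 ≡ 4 (mod 2021)
2^4 ≡ 4^2 = 16 ≡ 16 (mod 2021)
2^8 ≡ 16^2 = 256 ≡ 256 (mod 2021)
2^16 ≡ 256^2 = 65536 ≡ 864 (mod 2021)
2^32 ≡ 864^2 = 746496 ≡ 747 (mod 2021)
2^64 ≡ 747^2 = 558009 ≡ 213 (mod 2021)
2^128 ≡ 213^2 = 45369 ≡ 907 (mod 2021)
2^256 ≡ 907^2 = 822649 ≡ 102 (mod 2021)
2^512 ≡ 102^2 = 10404 ≡ 299 (mod 2021)
2^1024 ≡ 299^2 = 89401 ≡ 477 (mod 2021)
2020 = 1024 + 512 + 256 + 128 + 64 + 32 + 4 in binary powers of 2.
So 2^2020 ≡ 477 · 299 · 102 · 907 · 213 · 747 · 16 ≡ 661 (mod 2021).
Since 661 ≠ 1, base 2 is a Fermat witness: 2021 is composite.

661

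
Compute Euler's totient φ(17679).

11480

Factor: 17679 = 3 · 71 · 83.
φ(17679) = (3−1) · (71−1) · (83−1) = 2 · 70 · 82 = 11480.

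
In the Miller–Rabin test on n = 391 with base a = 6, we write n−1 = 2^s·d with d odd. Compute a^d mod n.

386

391 − 1 = 390 = 2^1 · 195, so d = 195.
6^1 ≡ 6 (mod 391)
6^2 ≡ 6^2 = 36 ≡ 36 (mod 391)
6^4 ≡ 36^2 = 1296 ≡ 123 (mod 391)
6^8 ≡ 123^2 = 15129 ≡ 271 (mod 391)
6^16 ≡ 271^2 = 73441 ≡ 324 (mod 391)
6^32 ≡ 324^2 = 104976 ≡ 188 (mod 391)
6^64 ≡ 188^2 = 35344 ≡ 154 (mod 391)
6^128 ≡ 154^2 = 23716 ≡ 256 (mod 391)
195 = 128 + 64 + 2 + 1 in binary powers of 2.
So 6^195 ≡ 256 · 154 · 36 · 6 ≡ 386 (mod 391).
Squaring chain: 386; never reaches −1, so base 6 is a Miller–Rabin witness that 391 is composite.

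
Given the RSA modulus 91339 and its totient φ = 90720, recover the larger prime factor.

379

φ(n) = (p−1)(q−1) = n − (p+q) + 1, so p + q = 91339 − 90720 + 1 = 620.
p and q are the roots of t² − 620t + 91339 = 0.
Discriminant: 620² − 4·91339 = 384400 − 365356 = 19044; √19044 = 138.
q = (620 − 138)/2 = 241, p = (620 + 138)/2 = 379.
Check: 241 · 379 = 91339.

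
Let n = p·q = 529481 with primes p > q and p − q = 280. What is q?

Since p = q + 280, we have 529481 = q(q + 280), so q² + 280q − 529481 = 0.
Discriminant: 280² + 4·529481 = 78400 + 2117924 = 2196324; √2196324 = 1482.
q = (−280 + 1482)/2 = 601, and p = q + 280 = 881.
Check: 601 · 881 = 529481.

601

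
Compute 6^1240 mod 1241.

951

6^1 ≡ 6 (mod 1241)
6^2 ≡ 6^2 = 36 ≡ 36 (mod 1241)
6^4 ≡ 36^2 = 1296 ≡ 55 (mod 1241)
6^8 ≡ 55^2 = 3025 ≡ 543 (mod 1241)
6^16 ≡ 543^2 = 294849 ≡ 732 (mod 1241)
6^32 ≡ 732^2 = 535824 ≡ 953 (mod 1241)
6^64 ≡ 953^2 = 908209 ≡ 1038 (mod 1241)
6^128 ≡ 1038^2 = 1077444 ≡ 256 (mod 1241)
6^256 ≡ 256^2 = 65536 ≡ 1004 (mod 1241)
6^512 ≡ 1004^2 = 1008016 ≡ 324 (mod 1241)
6^1024 ≡ 324^2 = 104976 ≡ 732 (mod 1241)
1240 = 1024 + 128 + 64 + 16 + 8 in binary powers of 2.
So 6^1240 ≡ 732 · 256 · 1038 · 732 · 543 ≡ 951 (mod 1241).
Since 951 ≠ 1, base 6 is a Fermat witness: 1241 is composite.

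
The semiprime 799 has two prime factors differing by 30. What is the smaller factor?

17

Since p = q + 30, we have 799 = q(q + 30), so q² + 30q − 799 = 0.
Discriminant: 30² + 4·799 = 900 + 3196 = 4096; √4096 = 64.
q = (−30 + 64)/2 = 17, and p = q + 30 = 47.
Check: 17 · 47 = 799.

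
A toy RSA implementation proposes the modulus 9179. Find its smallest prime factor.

67

9179 is odd.
Digit sum 26, not divisible by 3.
Ends in 9: not divisible by 5.
7: 9179 = 7·1311 + 2
11: 9179 = 11·834 + 5
13: 9179 = 13·706 + 1
17: 9179 = 17·539 + 16
19: 9179 = 19·483 + 2
23: 9179 = 23·399 + 2
29: 9179 = 29·316 + 15
31: 9179 = 31·296 + 3
37: 9179 = 37·248 + 3
41: 9179 = 41·223 + 36
43: 9179 = 43·213 + 20
47: 9179 = 47·195 + 14
53: 9179 = 53·173 + 10
59: 9179 = 59·155 + 34
61: 9179 = 61·150 + 29
67: 9179 = 67·137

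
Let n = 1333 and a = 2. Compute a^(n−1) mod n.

2^1 ≡ 2 (mod 1333)
2^2 ≡ 2^2 = 4 ≡ 4 (mod 1333)
2^4 ≡ 4^2 = 16 ≡ 16 (mod 1333)
2^8 ≡ 16^2 = 256 ≡ 256 (mod 1333)
2^16 ≡ 256^2 = 65536 ≡ 219 (mod 1333)
2^32 ≡ 219^2 = 47961 ≡ 1306 (mod 1333)
2^64 ≡ 1306^2 = 1705636 ≡ 729 (mod 1333)
2^128 ≡ 729^2 = 531441 ≡ 907 (mod 1333)
2^256 ≡ 907^2 = 822649 ≡ 188 (mod 1333)
2^512 ≡ 188^2 = 35344 ≡ 686 (mod 1333)
2^1024 ≡ 686^2 = 470596 ≡ 47 (mod 1333)
1332 = 1024 + 256 + 32 + 16 + 4 in binary powers of 2.
So 2^1332 ≡ 47 · 188 · 1306 · 219 · 16 ≡ 4 (mod 1333).
Since 4 ≠ 1, base 2 is a Fermat witness: 1333 is composite.

4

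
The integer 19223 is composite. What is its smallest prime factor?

19223 is odd.
Digit sum 17, not divisible by 3.
Ends in 3: not divisible by 5.
7: 19223 = 7·2746 + 1
11: 19223 = 11·1747 + 6
13: 19223 = 13·1478 + 9
17: 19223 = 17·1130 + 13
19: 19223 = 19·1011 + 14
23: 19223 = 23·835 + 18
29: 19223 = 29·662 + 25
31: 19223 = 31·620 + 3
37: 19223 = 37·519 + 20
41: 19223 = 41·468 + 35
43: 19223 = 43·447 + 2
47: 19223 = 47·409

47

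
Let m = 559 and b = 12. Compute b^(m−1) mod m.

12^1 ≡ 12 (mod 559)
12^2 ≡ 12^2 = 144 ≡ 144 (mod 559)
12^4 ≡ 144^2 = 20736 ≡ 53 (mod 559)
12^8 ≡ 53^2 = 2809 ≡ 14 (mod 559)
12^16 ≡ 14^2 = 196 ≡ 196 (mod 559)
12^32 ≡ 196^2 = 38416 ≡ 404 (mod 559)
12^64 ≡ 404^2 = 163216 ≡ 547 (mod 559)
12^128 ≡ 547^2 = 299209 ≡ 144 (mod 559)
12^256 ≡ 144^2 = 20736 ≡ 53 (mod 559)
12^512 ≡ 53^2 = 2809 ≡ 14 (mod 559)
558 = 512 + 32 + 8 + 4 + 2 in binary powers of 2.
So 12^558 ≡ 14 · 404 · 14 · 53 · 144 ≡ 183 (mod 559).
Since 183 ≠ 1, base 12 is a Fermat witness: 559 is composite.

183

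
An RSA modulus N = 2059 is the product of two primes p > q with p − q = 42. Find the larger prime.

Since p = q + 42, we have 2059 = q(q + 42), so q² + 42q − 2059 = 0.
Discriminant: 42² + 4·2059 = 1764 + 8236 = 10000; √10000 = 100.
q = (−42 + 100)/2 = 29, and p = q + 42 = 71.
Check: 29 · 71 = 2059.

71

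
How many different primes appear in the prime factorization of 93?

2

93 = 3 · 31
93 = 3 · 31, which has 2 distinct prime factors.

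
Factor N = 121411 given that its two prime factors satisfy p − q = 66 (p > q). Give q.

317

Since p = q + 66, we have 121411 = q(q + 66), so q² + 66q − 121411 = 0.
Discriminant: 66² + 4·121411 = 4356 + 485644 = 490000; √490000 = 700.
q = (−66 + 700)/2 = 317, and p = q + 66 = 383.
Check: 317 · 383 = 121411.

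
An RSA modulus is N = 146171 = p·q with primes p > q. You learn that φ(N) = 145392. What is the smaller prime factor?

φ(n) = (p−1)(q−1) = n − (p+q) + 1, so p + q = 146171 − 145392 + 1 = 780.
p and q are the roots of t² − 780t + 146171 = 0.
Discriminant: 780² − 4·146171 = 608400 − 584684 = 23716; √23716 = 154.
q = (780 − 154)/2 = 313, p = (780 + 154)/2 = 467.
Check: 313 · 467 = 146171.

313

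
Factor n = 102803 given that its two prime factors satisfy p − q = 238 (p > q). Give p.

461

Since p = q + 238, we have 102803 = q(q + 238), so q² + 238q − 102803 = 0.
Discriminant: 238² + 4·102803 = 56644 + 411212 = 467856; √467856 = 684.
q = (−238 + 684)/2 = 223, and p = q + 238 = 461.
Check: 223 · 461 = 102803.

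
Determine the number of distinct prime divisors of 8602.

4

8602 = 2 · 4301
4301 = 11 · 391
391 = 17 · 23
8602 = 2 · 11 · 17 · 23, which has 4 distinct prime factors.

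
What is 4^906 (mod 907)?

4^1 ≡ 4 (mod 907)
4^2 ≡ 4^2 = 16 ≡ 16 (mod 907)
4^4 ≡ 16^2 = 256 ≡ 256 (mod 907)
4^8 ≡ 256^2 = 65536 ≡ 232 (mod 907)
4^16 ≡ 232^2 = 53824 ≡ 311 (mod 907)
4^32 ≡ 311^2 = 96721 ≡ 579 (mod 907)
4^64 ≡ 579^2 = 335241 ≡ 558 (mod 907)
4^128 ≡ 558^2 = 311364 ≡ 263 (mod 907)
4^256 ≡ 263^2 = 69169 ≡ 237 (mod 907)
4^512 ≡ 237^2 = 56169 ≡ 842 (mod 907)
906 = 512 + 256 + 128 + 8 + 2 in binary powers of 2.
So 4^906 ≡ 842 · 237 · 263 · 232 · 16 ≡ 1 (mod 907).
Since the result is 1, base 4 gives no evidence that 907 is composite.

1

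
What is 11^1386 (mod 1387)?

11^1 ≡ 11 (mod 1387)
11^2 ≡ 11^2 = 121 ≡ 121 (mod 1387)
11^4 ≡ 121^2 = 14641 ≡ 771 (mod 1387)
11^8 ≡ 771^2 = 594441 ≡ 805 (mod 1387)
11^16 ≡ 805^2 = 648025 ≡ 296 (mod 1387)
11^32 ≡ 296^2 = 87616 ≡ 235 (mod 1387)
11^64 ≡ 235^2 = 55225 ≡ 1132 (mod 1387)
11^128 ≡ 1132^2 = 1281424 ≡ 1223 (mod 1387)
11^256 ≡ 1223^2 = 1495729 ≡ 543 (mod 1387)
11^512 ≡ 543^2 = 294849 ≡ 805 (mod 1387)
11^1024 ≡ 805^2 = 648025 ≡ 296 (mod 1387)
1386 = 1024 + 256 + 64 + 32 + 8 + 2 in binary powers of 2.
So 11^1386 ≡ 296 · 543 · 1132 · 235 · 805 · 121 ≡ 1141 (mod 1387).
Since 1141 ≠ 1, base 11 is a Fermat witness: 1387 is composite.

1141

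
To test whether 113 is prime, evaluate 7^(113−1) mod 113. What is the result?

7^1 ≡ 7 (mod 113)
7^2 ≡ 7^2 = 49 ≡ 49 (mod 113)
7^4 ≡ 49^2 = 2401 ≡ 28 (mod 113)
7^8 ≡ 28^2 = 784 ≡ 106 (mod 113)
7^16 ≡ 106^2 = 11236 ≡ 49 (mod 113)
7^32 ≡ 49^2 = 2401 ≡ 28 (mod 113)
7^64 ≡ 28^2 = 784 ≡ 106 (mod 113)
112 = 64 + 32 + 16 in binary powers of 2.
So 7^112 ≡ 106 · 28 · 49 ≡ 1 (mod 113).
Since the result is 1, base 7 gives no evidence that 113 is composite.

1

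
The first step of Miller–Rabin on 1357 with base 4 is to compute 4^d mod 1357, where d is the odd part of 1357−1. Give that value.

312

1357 − 1 = 1356 = 2^2 · 339, so d = 339.
4^1 ≡ 4 (mod 1357)
4^2 ≡ 4^2 = 16 ≡ 16 (mod 1357)
4^4 ≡ 16^2 = 256 ≡ 256 (mod 1357)
4^8 ≡ 256^2 = 65536 ≡ 400 (mod 1357)
4^16 ≡ 400^2 = 160000 ≡ 1231 (mod 1357)
4^32 ≡ 1231^2 = 1515361 ≡ 949 (mod 1357)
4^64 ≡ 949^2 = 900601 ≡ 910 (mod 1357)
4^128 ≡ 910^2 = 828100 ≡ 330 (mod 1357)
4^256 ≡ 330^2 = 108900 ≡ 340 (mod 1357)
339 = 256 + 64 + 16 + 2 + 1 in binary powers of 2.
So 4^339 ≡ 340 · 910 · 1231 · 16 · 4 ≡ 312 (mod 1357).
Squaring chain: 312 → 997; never reaches −1, so base 4 is a Miller–Rabin witness that 1357 is composite.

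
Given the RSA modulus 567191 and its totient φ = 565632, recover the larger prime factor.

φ(n) = (p−1)(q−1) = n − (p+q) + 1, so p + q = 567191 − 565632 + 1 = 1560.
p and q are the roots of t² − 1560t + 567191 = 0.
Discriminant: 1560² − 4·567191 = 2433600 − 2268764 = 164836; √164836 = 406.
q = (1560 − 406)/2 = 577, p = (1560 + 406)/2 = 983.
Check: 577 · 983 = 567191.

983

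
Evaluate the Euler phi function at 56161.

47040

Factor: 56161 = 7 · 71 · 113.
φ(56161) = (7−1) · (71−1) · (113−1) = 6 · 70 · 112 = 47040.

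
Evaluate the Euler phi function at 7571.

7392

Factor: 7571 = 67 · 113.
φ(7571) = (67−1) · (113−1) = 66 · 112 = 7392.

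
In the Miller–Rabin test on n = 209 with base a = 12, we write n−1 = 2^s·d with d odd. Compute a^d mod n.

12

209 − 1 = 208 = 2^4 · 13, so d = 13.
12^1 ≡ 12 (mod 209)
12^2 ≡ 12^2 = 144 ≡ 144 (mod 209)
12^4 ≡ 144^2 = 20736 ≡ 45 (mod 209)
12^8 ≡ 45^2 = 2025 ≡ 144 (mod 209)
13 = 8 + 4 + 1 in binary powers of 2.
So 12^13 ≡ 144 · 45 · 12 ≡ 12 (mod 209).
Squaring chain: 12 → 144 → 45 → 144; never reaches −1, so base 12 is a Miller–Rabin witness that 209 is composite.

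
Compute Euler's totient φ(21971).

21672

Factor: 21971 = 127 · 173.
φ(21971) = (127−1) · (173−1) = 126 · 172 = 21672.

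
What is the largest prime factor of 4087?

4087 = 61 · 67
67 is prime.
So 4087 = 61 · 67; the largest prime factor is 67.

67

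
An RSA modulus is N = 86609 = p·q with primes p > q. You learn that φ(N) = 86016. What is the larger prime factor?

φ(n) = (p−1)(q−1) = n − (p+q) + 1, so p + q = 86609 − 86016 + 1 = 594.
p and q are the roots of t² − 594t + 86609 = 0.
Discriminant: 594² − 4·86609 = 352836 − 346436 = 6400; √6400 = 80.
q = (594 − 80)/2 = 257, p = (594 + 80)/2 = 337.
Check: 257 · 337 = 86609.

337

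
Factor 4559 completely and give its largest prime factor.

4559 = 47 · 97
97 is prime.
So 4559 = 47 · 97; the largest prime factor is 97.

97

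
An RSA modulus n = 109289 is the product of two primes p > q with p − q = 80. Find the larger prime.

373

Since p = q + 80, we have 109289 = q(q + 80), so q² + 80q − 109289 = 0.
Discriminant: 80² + 4·109289 = 6400 + 437156 = 443556; √443556 = 666.
q = (−80 + 666)/2 = 293, and p = q + 80 = 373.
Check: 293 · 373 = 109289.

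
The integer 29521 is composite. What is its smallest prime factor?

53

29521 is odd.
Digit sum 19, not divisible by 3.
Ends in 1: not divisible by 5.
7: 29521 = 7·4217 + 2
11: 29521 = 11·2683 + 8
13: 29521 = 13·2270 + 11
17: 29521 = 17·1736 + 9
19: 29521 = 19·1553 + 14
23: 29521 = 23·1283 + 12
29: 29521 = 29·1017 + 28
31: 29521 = 31·952 + 9
37: 29521 = 37·797 + 32
41: 29521 = 41·720 + 1
43: 29521 = 43·686 + 23
47: 29521 = 47·628 + 5
53: 29521 = 53·557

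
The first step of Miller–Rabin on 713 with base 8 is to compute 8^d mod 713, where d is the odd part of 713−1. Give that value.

713 − 1 = 712 = 2^3 · 89, so d = 89.
8^1 ≡ 8 (mod 713)
8^2 ≡ 8^2 = 64 ≡ 64 (mod 713)
8^4 ≡ 64^2 = 4096 ≡ 531 (mod 713)
8^8 ≡ 531^2 = 281961 ≡ 326 (mod 713)
8^16 ≡ 326^2 = 106276 ≡ 39 (mod 713)
8^32 ≡ 39^2 = 1521 ≡ 95 (mod 713)
8^64 ≡ 95^2 = 9025 ≡ 469 (mod 713)
89 = 64 + 16 + 8 + 1 in binary powers of 2.
So 8^89 ≡ 469 · 39 · 326 · 8 ≡ 376 (mod 713).
Squaring chain: 376 → 202 → 163; never reaches −1, so base 8 is a Miller–Rabin witness that 713 is composite.

376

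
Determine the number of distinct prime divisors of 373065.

373065 = 3 · 124355
124355 = 5 · 24871
24871 = 7 · 3553
3553 = 11 · 323
323 = 17 · 19
373065 = 3 · 5 · 7 · 11 · 17 · 19, which has 6 distinct prime factors.

6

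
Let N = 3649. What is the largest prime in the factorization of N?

89

3649 = 41 · 89
89 is prime.
So 3649 = 41 · 89; the largest prime factor is 89.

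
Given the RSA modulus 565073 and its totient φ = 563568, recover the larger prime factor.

φ(n) = (p−1)(q−1) = n − (p+q) + 1, so p + q = 565073 − 563568 + 1 = 1506.
p and q are the roots of t² − 1506t + 565073 = 0.
Discriminant: 1506² − 4·565073 = 2268036 − 2260292 = 7744; √7744 = 88.
q = (1506 − 88)/2 = 709, p = (1506 + 88)/2 = 797.
Check: 709 · 797 = 565073.

797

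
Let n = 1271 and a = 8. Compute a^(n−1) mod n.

1024

8^1 ≡ 8 (mod 1271)
8^2 ≡ 8^2 = 64 ≡ 64 (mod 1271)
8^4 ≡ 64^2 = 4096 ≡ 283 (mod 1271)
8^8 ≡ 283^2 = 80089 ≡ 16 (mod 1271)
8^16 ≡ 16^2 = 256 ≡ 256 (mod 1271)
8^32 ≡ 256^2 = 65536 ≡ 715 (mod 1271)
8^64 ≡ 715^2 = 511225 ≡ 283 (mod 1271)
8^128 ≡ 283^2 = 80089 ≡ 16 (mod 1271)
8^256 ≡ 16^2 = 256 ≡ 256 (mod 1271)
8^512 ≡ 256^2 = 65536 ≡ 715 (mod 1271)
8^1024 ≡ 715^2 = 511225 ≡ 283 (mod 1271)
1270 = 1024 + 128 + 64 + 32 + 16 + 4 + 2 in binary powers of 2.
So 8^1270 ≡ 283 · 16 · 283 · 715 · 256 · 283 · 64 ≡ 1024 (mod 1271).
Since 1024 ≠ 1, base 8 is a Fermat witness: 1271 is composite.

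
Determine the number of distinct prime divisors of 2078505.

6

2078505 = 3^2 · 230945
230945 = 5 · 46189
46189 = 11 · 4199
4199 = 13 · 323
323 = 17 · 19
2078505 = 3^2 · 5 · 11 · 13 · 17 · 19, which has 6 distinct prime factors.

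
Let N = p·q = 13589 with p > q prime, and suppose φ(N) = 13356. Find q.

107

φ(n) = (p−1)(q−1) = n − (p+q) + 1, so p + q = 13589 − 13356 + 1 = 234.
p and q are the roots of t² − 234t + 13589 = 0.
Discriminant: 234² − 4·13589 = 54756 − 54356 = 400; √400 = 20.
q = (234 − 20)/2 = 107, p = (234 + 20)/2 = 127.
Check: 107 · 127 = 13589.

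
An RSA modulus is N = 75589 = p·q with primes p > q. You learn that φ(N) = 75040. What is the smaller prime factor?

269

φ(n) = (p−1)(q−1) = n − (p+q) + 1, so p + q = 75589 − 75040 + 1 = 550.
p and q are the roots of t² − 550t + 75589 = 0.
Discriminant: 550² − 4·75589 = 302500 − 302356 = 144; √144 = 12.
q = (550 − 12)/2 = 269, p = (550 + 12)/2 = 281.
Check: 269 · 281 = 75589.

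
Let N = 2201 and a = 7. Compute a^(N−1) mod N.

7^1 ≡ 7 (mod 2201)
7^2 ≡ 7^2 = 49 ≡ 49 (mod 2201)
7^4 ≡ 49^2 = 2401 ≡ 200 (mod 2201)
7^8 ≡ 200^2 = 40000 ≡ 382 (mod 2201)
7^16 ≡ 382^2 = 145924 ≡ 658 (mod 2201)
7^32 ≡ 658^2 = 432964 ≡ 1568 (mod 2201)
7^64 ≡ 1568^2 = 2458624 ≡ 107 (mod 2201)
7^128 ≡ 107^2 = 11449 ≡ 444 (mod 2201)
7^256 ≡ 444^2 = 197136 ≡ 1247 (mod 2201)
7^512 ≡ 1247^2 = 1555009 ≡ 1103 (mod 2201)
7^1024 ≡ 1103^2 = 1216609 ≡ 1657 (mod 2201)
7^2048 ≡ 1657^2 = 2745649 ≡ 1002 (mod 2201)
2200 = 2048 + 128 + 16 + 8 in binary powers of 2.
So 7^2200 ≡ 1002 · 444 · 658 · 382 ≡ 955 (mod 2201).
Since 955 ≠ 1, base 7 is a Fermat witness: 2201 is composite.

955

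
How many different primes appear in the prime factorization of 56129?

2

56129 = 37^2 · 41
56129 = 37^2 · 41, which has 2 distinct prime factors.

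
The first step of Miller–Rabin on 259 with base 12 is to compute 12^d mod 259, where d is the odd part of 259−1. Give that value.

259 − 1 = 258 = 2^1 · 129, so d = 129.
12^1 ≡ 12 (mod 259)
12^2 ≡ 12^2 = 144 ≡ 144 (mod 259)
12^4 ≡ 144^2 = 20736 ≡ 16 (mod 259)
12^8 ≡ 16^2 = 256 ≡ 256 (mod 259)
12^16 ≡ 256^2 = 65536 ≡ 9 (mod 259)
12^32 ≡ 9^2 = 81 ≡ 81 (mod 259)
12^64 ≡ 81^2 = 6561 ≡ 86 (mod 259)
12^128 ≡ 86^2 = 7396 ≡ 144 (mod 259)
129 = 128 + 1 in binary powers of 2.
So 12^129 ≡ 144 · 12 ≡ 174 (mod 259).
Squaring chain: 174; never reaches −1, so base 12 is a Miller–Rabin witness that 259 is composite.

174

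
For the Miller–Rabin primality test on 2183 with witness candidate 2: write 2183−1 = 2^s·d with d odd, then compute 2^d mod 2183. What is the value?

642

2183 − 1 = 2182 = 2^1 · 1091, so d = 1091.
2^1 ≡ 2 (mod 2183)
2^2 ≡ 2^2 = 4 ≡ 4 (mod 2183)
2^4 ≡ 4^2 = 16 ≡ 16 (mod 2183)
2^8 ≡ 16^2 = 256 ≡ 256 (mod 2183)
2^16 ≡ 256^2 = 65536 ≡ 46 (mod 2183)
2^32 ≡ 46^2 = 2116 ≡ 2116 (mod 2183)
2^64 ≡ 2116^2 = 4477456 ≡ 123 (mod 2183)
2^128 ≡ 123^2 = 15129 ≡ 2031 (mod 2183)
2^256 ≡ 2031^2 = 4124961 ≡ 1274 (mod 2183)
2^512 ≡ 1274^2 = 1623076 ≡ 1107 (mod 2183)
2^1024 ≡ 1107^2 = 1225449 ≡ 786 (mod 2183)
1091 = 1024 + 64 + 2 + 1 in binary powers of 2.
So 2^1091 ≡ 786 · 123 · 4 · 2 ≡ 642 (mod 2183).
Squaring chain: 642; never reaches −1, so base 2 is a Miller–Rabin witness that 2183 is composite.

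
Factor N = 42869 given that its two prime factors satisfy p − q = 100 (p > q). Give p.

263

Since p = q + 100, we have 42869 = q(q + 100), so q² + 100q − 42869 = 0.
Discriminant: 100² + 4·42869 = 10000 + 171476 = 181476; √181476 = 426.
q = (−100 + 426)/2 = 163, and p = q + 100 = 263.
Check: 163 · 263 = 42869.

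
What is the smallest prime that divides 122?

2

122 is even: 2 divides it.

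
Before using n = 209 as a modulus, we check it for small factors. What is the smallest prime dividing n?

209 is odd.
Digit sum 11, not divisible by 3.
Ends in 9: not divisible by 5.
7: 209 = 7·29 + 6
11: 209 = 11·19

11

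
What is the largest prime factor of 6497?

6497 = 73 · 89
89 is prime.
So 6497 = 73 · 89; the largest prime factor is 89.

89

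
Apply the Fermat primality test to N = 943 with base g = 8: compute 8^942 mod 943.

8^1 ≡ 8 (mod 943)
8^2 ≡ 8^2 = 64 ≡ 64 (mod 943)
8^4 ≡ 64^2 = 4096 ≡ 324 (mod 943)
8^8 ≡ 324^2 = 104976 ≡ 303 (mod 943)
8^16 ≡ 303^2 = 91809 ≡ 338 (mod 943)
8^32 ≡ 338^2 = 114244 ≡ 141 (mod 943)
8^64 ≡ 141^2 = 19881 ≡ 78 (mod 943)
8^128 ≡ 78^2 = 6084 ≡ 426 (mod 943)
8^256 ≡ 426^2 = 181476 ≡ 420 (mod 943)
8^512 ≡ 420^2 = 176400 ≡ 59 (mod 943)
942 = 512 + 256 + 128 + 32 + 8 + 4 + 2 in binary powers of 2.
So 8^942 ≡ 59 · 420 · 426 · 141 · 303 · 324 · 64 ≡ 679 (mod 943).
Since 679 ≠ 1, base 8 is a Fermat witness: 943 is composite.

679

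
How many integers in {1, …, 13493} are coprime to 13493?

Factor: 13493 = 103 · 131.
φ(13493) = (103−1) · (131−1) = 102 · 130 = 13260.

13260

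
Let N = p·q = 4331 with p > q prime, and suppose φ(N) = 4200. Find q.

φ(n) = (p−1)(q−1) = n − (p+q) + 1, so p + q = 4331 − 4200 + 1 = 132.
p and q are the roots of t² − 132t + 4331 = 0.
Discriminant: 132² − 4·4331 = 17424 − 17324 = 100; √100 = 10.
q = (132 − 10)/2 = 61, p = (132 + 10)/2 = 71.
Check: 61 · 71 = 4331.

61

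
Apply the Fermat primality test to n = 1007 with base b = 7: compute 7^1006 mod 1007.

7^1 ≡ 7 (mod 1007)
7^2 ≡ 7^2 = 49 ≡ 49 (mod 1007)
7^4 ≡ 49^2 = 2401 ≡ 387 (mod 1007)
7^8 ≡ 387^2 = 149769 ≡ 733 (mod 1007)
7^16 ≡ 733^2 = 537289 ≡ 558 (mod 1007)
7^32 ≡ 558^2 = 311364 ≡ 201 (mod 1007)
7^64 ≡ 201^2 = 40401 ≡ 121 (mod 1007)
7^128 ≡ 121^2 = 14641 ≡ 543 (mod 1007)
7^256 ≡ 543^2 = 294849 ≡ 805 (mod 1007)
7^512 ≡ 805^2 = 648025 ≡ 524 (mod 1007)
1006 = 512 + 256 + 128 + 64 + 32 + 8 + 4 + 2 in binary powers of 2.
So 7^1006 ≡ 524 · 805 · 543 · 121 · 201 · 733 · 387 · 49 ≡ 577 (mod 1007).
Since 577 ≠ 1, base 7 is a Fermat witness: 1007 is composite.

577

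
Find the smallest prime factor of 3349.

3349 is odd.
Digit sum 19, not divisible by 3.
Ends in 9: not divisible by 5.
7: 3349 = 7·478 + 3
11: 3349 = 11·304 + 5
13: 3349 = 13·257 + 8
17: 3349 = 17·197

17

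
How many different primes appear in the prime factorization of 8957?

8957 = 13^2 · 53
8957 = 13^2 · 53, which has 2 distinct prime factors.

2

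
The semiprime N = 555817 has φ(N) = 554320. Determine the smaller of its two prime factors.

677

φ(n) = (p−1)(q−1) = n − (p+q) + 1, so p + q = 555817 − 554320 + 1 = 1498.
p and q are the roots of t² − 1498t + 555817 = 0.
Discriminant: 1498² − 4·555817 = 2244004 − 2223268 = 20736; √20736 = 144.
q = (1498 − 144)/2 = 677, p = (1498 + 144)/2 = 821.
Check: 677 · 821 = 555817.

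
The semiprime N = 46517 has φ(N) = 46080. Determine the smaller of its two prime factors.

181

φ(n) = (p−1)(q−1) = n − (p+q) + 1, so p + q = 46517 − 46080 + 1 = 438.
p and q are the roots of t² − 438t + 46517 = 0.
Discriminant: 438² − 4·46517 = 191844 − 186068 = 5776; √5776 = 76.
q = (438 − 76)/2 = 181, p = (438 + 76)/2 = 257.
Check: 181 · 257 = 46517.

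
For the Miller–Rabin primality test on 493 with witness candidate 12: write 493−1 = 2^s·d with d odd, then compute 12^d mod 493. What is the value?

278

493 − 1 = 492 = 2^2 · 123, so d = 123.
12^1 ≡ 12 (mod 493)
12^2 ≡ 12^2 = 144 ≡ 144 (mod 493)
12^4 ≡ 144^2 = 20736 ≡ 30 (mod 493)
12^8 ≡ 30^2 = 900 ≡ 407 (mod 493)
12^16 ≡ 407^2 = 165649 ≡ 1 (mod 493)
12^32 ≡ 1^2 = 1 ≡ 1 (mod 493)
12^64 ≡ 1^2 = 1 ≡ 1 (mod 493)
123 = 64 + 32 + 16 + 8 + 2 + 1 in binary powers of 2.
So 12^123 ≡ 1 · 1 · 1 · 407 · 144 · 12 ≡ 278 (mod 493).
Squaring chain: 278 → 376; never reaches −1, so base 12 is a Miller–Rabin witness that 493 is composite.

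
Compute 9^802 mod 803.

356

9^1 ≡ 9 (mod 803)
9^2 ≡ 9^2 = 81 ≡ 81 (mod 803)
9^4 ≡ 81^2 = 6561 ≡ 137 (mod 803)
9^8 ≡ 137^2 = 18769 ≡ 300 (mod 803)
9^16 ≡ 300^2 = 90000 ≡ 64 (mod 803)
9^32 ≡ 64^2 = 4096 ≡ 81 (mod 803)
9^64 ≡ 81^2 = 6561 ≡ 137 (mod 803)
9^128 ≡ 137^2 = 18769 ≡ 300 (mod 803)
9^256 ≡ 300^2 = 90000 ≡ 64 (mod 803)
9^512 ≡ 64^2 = 4096 ≡ 81 (mod 803)
802 = 512 + 256 + 32 + 2 in binary powers of 2.
So 9^802 ≡ 81 · 64 · 81 · 81 ≡ 356 (mod 803).
Since 356 ≠ 1, base 9 is a Fermat witness: 803 is composite.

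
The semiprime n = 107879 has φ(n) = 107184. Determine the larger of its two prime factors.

463

φ(n) = (p−1)(q−1) = n − (p+q) + 1, so p + q = 107879 − 107184 + 1 = 696.
p and q are the roots of t² − 696t + 107879 = 0.
Discriminant: 696² − 4·107879 = 484416 − 431516 = 52900; √52900 = 230.
q = (696 − 230)/2 = 233, p = (696 + 230)/2 = 463.
Check: 233 · 463 = 107879.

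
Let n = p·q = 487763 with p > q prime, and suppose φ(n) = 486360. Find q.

φ(n) = (p−1)(q−1) = n − (p+q) + 1, so p + q = 487763 − 486360 + 1 = 1404.
p and q are the roots of t² − 1404t + 487763 = 0.
Discriminant: 1404² − 4·487763 = 1971216 − 1951052 = 20164; √20164 = 142.
q = (1404 − 142)/2 = 631, p = (1404 + 142)/2 = 773.
Check: 631 · 773 = 487763.

631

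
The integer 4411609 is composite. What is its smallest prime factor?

73

4411609 is odd.
Digit sum 25, not divisible by 3.
Ends in 9: not divisible by 5.
7: 4411609 = 7·630229 + 6
11: 4411609 = 11·401055 + 4
13: 4411609 = 13·339354 + 7
17: 4411609 = 17·259506 + 7
19: 4411609 = 19·232189 + 18
23: 4411609 = 23·191809 + 2
29: 4411609 = 29·152124 + 13
31: 4411609 = 31·142309 + 30
37: 4411609 = 37·119232 + 25
41: 4411609 = 41·107600 + 9
43: 4411609 = 43·102595 + 24
47: 4411609 = 47·93864 + 1
53: 4411609 = 53·83237 + 48
59: 4411609 = 59·74773 + 2
61: 4411609 = 61·72321 + 28
67: 4411609 = 67·65844 + 61
71: 4411609 = 71·62135 + 24
73: 4411609 = 73·60433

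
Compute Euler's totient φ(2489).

2340

Factor: 2489 = 19 · 131.
φ(2489) = (19−1) · (131−1) = 18 · 130 = 2340.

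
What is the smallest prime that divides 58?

2

58 is even: 2 divides it.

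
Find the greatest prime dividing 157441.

157441 = 29 · 5429
5429 = 61 · 89
89 is prime.
So 157441 = 29 · 61 · 89; the largest prime factor is 89.

89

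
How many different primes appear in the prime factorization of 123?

123 = 3 · 41
123 = 3 · 41, which has 2 distinct prime factors.

2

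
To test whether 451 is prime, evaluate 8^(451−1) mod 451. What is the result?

122

8^1 ≡ 8 (mod 451)
8^2 ≡ 8^2 = 64 ≡ 64 (mod 451)
8^4 ≡ 64^2 = 4096 ≡ 37 (mod 451)
8^8 ≡ 37^2 = 1369 ≡ 16 (mod 451)
8^16 ≡ 16^2 = 256 ≡ 256 (mod 451)
8^32 ≡ 256^2 = 65536 ≡ 141 (mod 451)
8^64 ≡ 141^2 = 19881 ≡ 37 (mod 451)
8^128 ≡ 37^2 = 1369 ≡ 16 (mod 451)
8^256 ≡ 16^2 = 256 ≡ 256 (mod 451)
450 = 256 + 128 + 64 + 2 in binary powers of 2.
So 8^450 ≡ 256 · 16 · 37 · 64 ≡ 122 (mod 451).
Since 122 ≠ 1, base 8 is a Fermat witness: 451 is composite.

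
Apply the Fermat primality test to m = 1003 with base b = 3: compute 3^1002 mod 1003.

3^1 ≡ 3 (mod 1003)
3^2 ≡ 3^2 = 9 ≡ 9 (mod 1003)
3^4 ≡ 9^2 = 81 ≡ 81 (mod 1003)
3^8 ≡ 81^2 = 6561 ≡ 543 (mod 1003)
3^16 ≡ 543^2 = 294849 ≡ 970 (mod 1003)
3^32 ≡ 970^2 = 940900 ≡ 86 (mod 1003)
3^64 ≡ 86^2 = 7396 ≡ 375 (mod 1003)
3^128 ≡ 375^2 = 140625 ≡ 205 (mod 1003)
3^256 ≡ 205^2 = 42025 ≡ 902 (mod 1003)
3^512 ≡ 902^2 = 813604 ≡ 171 (mod 1003)
1002 = 512 + 256 + 128 + 64 + 32 + 8 + 2 in binary powers of 2.
So 3^1002 ≡ 171 · 902 · 205 · 375 · 86 · 543 · 9 ≡ 144 (mod 1003).
Since 144 ≠ 1, base 3 is a Fermat witness: 1003 is composite.

144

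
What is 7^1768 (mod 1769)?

7^1 ≡ 7 (mod 1769)
7^2 ≡ 7^2 = 49 ≡ 49 (mod 1769)
7^4 ≡ 49^2 = 2401 ≡ 632 (mod 1769)
7^8 ≡ 632^2 = 399424 ≡ 1399 (mod 1769)
7^16 ≡ 1399^2 = 1957201 ≡ 687 (mod 1769)
7^32 ≡ 687^2 = 471969 ≡ 1415 (mod 1769)
7^64 ≡ 1415^2 = 2002225 ≡ 1486 (mod 1769)
7^128 ≡ 1486^2 = 2208196 ≡ 484 (mod 1769)
7^256 ≡ 484^2 = 234256 ≡ 748 (mod 1769)
7^512 ≡ 748^2 = 559504 ≡ 500 (mod 1769)
7^1024 ≡ 500^2 = 250000 ≡ 571 (mod 1769)
1768 = 1024 + 512 + 128 + 64 + 32 + 8 in binary powers of 2.
So 7^1768 ≡ 571 · 500 · 484 · 1486 · 1415 · 1399 ≡ 1154 (mod 1769).
Since 1154 ≠ 1, base 7 is a Fermat witness: 1769 is composite.

1154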